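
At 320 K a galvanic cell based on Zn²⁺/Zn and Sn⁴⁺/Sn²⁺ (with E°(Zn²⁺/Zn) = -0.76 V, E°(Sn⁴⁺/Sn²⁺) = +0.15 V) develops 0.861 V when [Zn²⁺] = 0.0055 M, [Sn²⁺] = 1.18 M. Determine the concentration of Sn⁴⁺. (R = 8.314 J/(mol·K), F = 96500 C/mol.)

1.9 × 10^-4 M

From the Nernst equation, ln Q = nF(E° − E)/RT = 2×96500×(0.91 − 0.861)/(8.314×320) = 3.555, so Q = 35.0.
With Q = [Zn²⁺]·[Sn²⁺]/[Sn⁴⁺] and the known concentrations, [Sn⁴⁺] in the denominator gives [Sn⁴⁺] = 1.9 × 10^-4 M.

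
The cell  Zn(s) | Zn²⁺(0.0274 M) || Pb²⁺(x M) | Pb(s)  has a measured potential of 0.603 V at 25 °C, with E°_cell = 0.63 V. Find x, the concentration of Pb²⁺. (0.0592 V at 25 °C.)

0.0034 M

From the Nernst equation, log Q = n(E° − E)/0.0592 = 2(0.63 − 0.603)/0.0592 = 0.912, so Q = 8.17.
With Q = [Zn²⁺]/[Pb²⁺] and the known concentrations, [Pb²⁺] in the denominator gives [Pb²⁺] = 0.0034 M.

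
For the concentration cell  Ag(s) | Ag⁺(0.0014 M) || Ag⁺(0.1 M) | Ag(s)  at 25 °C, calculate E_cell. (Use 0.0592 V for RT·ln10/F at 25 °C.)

0.11 V

Both half-cells are Ag⁺/Ag, so E°_cell = 0. The concentrated side is the cathode; the cell reaction moves Ag⁺ from high to low concentration with n = 1.
Q = [Ag⁺]_dilute/[Ag⁺]_conc = 0.0014/0.1 = 0.0140.
E = 0 − (0.0592/1) log Q = −(0.0592/1)(-1.854) = 0.1098 V.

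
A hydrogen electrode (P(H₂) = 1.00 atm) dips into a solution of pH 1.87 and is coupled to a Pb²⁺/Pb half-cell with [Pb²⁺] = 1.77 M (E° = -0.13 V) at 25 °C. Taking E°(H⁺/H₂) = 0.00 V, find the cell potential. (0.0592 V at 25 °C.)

0.012 V

The hydrogen couple is the cathode, so E°_cell = 0.13 V; n = 2.
[H⁺] = 10^(−1.87) = 0.013 M, and Q = [Pb²⁺]·P(H₂) / [H⁺]^2 = 9730.
E = E° − (0.0592/2) log Q = 0.13 − (0.0592/2)(3.988) = 0.012 V.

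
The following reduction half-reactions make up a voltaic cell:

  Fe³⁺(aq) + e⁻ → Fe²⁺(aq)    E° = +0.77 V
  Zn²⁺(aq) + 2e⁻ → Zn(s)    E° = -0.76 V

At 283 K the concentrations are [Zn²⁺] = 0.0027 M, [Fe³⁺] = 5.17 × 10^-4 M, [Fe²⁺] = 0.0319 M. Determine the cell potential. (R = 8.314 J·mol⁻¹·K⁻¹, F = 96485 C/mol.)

1.50 V

The Fe³⁺/Fe²⁺ couple has the higher reduction potential and acts as the cathode, so E°_cell = +0.77 − (-0.76) = 1.53 V.
Balancing electrons gives n = 2; the reaction quotient is Q = [Zn²⁺]·[Fe²⁺]^2/[Fe³⁺]^2 = 10.3.
E = E° − (RT/nF) ln Q = 1.53 − (8.314×283)/(2×96485) × (2.330) = 1.530 − 0.028 = 1.502 V.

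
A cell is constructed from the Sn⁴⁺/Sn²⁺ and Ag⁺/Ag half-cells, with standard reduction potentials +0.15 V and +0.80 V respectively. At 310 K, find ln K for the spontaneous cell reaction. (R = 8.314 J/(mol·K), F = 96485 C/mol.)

ln K = 48.7

E°_cell = +0.80 − (+0.15) = 0.65 V, with n = 2 electrons transferred.
At equilibrium E = 0, so the Nernst equation gives ln K = nFE°/RT = (2)(96485)(0.65)/((8.314)(310)) = 48.67.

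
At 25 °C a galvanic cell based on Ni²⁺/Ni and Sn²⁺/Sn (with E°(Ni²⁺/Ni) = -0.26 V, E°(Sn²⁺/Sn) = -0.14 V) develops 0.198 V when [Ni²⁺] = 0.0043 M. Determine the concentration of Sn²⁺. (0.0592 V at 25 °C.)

From the Nernst equation, log Q = n(E° − E)/0.0592 = 2(0.12 − 0.198)/0.0592 = -2.635, so Q = 0.00232.
With Q = [Ni²⁺]/[Sn²⁺] and the known concentrations, [Sn²⁺] in the denominator gives [Sn²⁺] = 1.9 M.

1.9 M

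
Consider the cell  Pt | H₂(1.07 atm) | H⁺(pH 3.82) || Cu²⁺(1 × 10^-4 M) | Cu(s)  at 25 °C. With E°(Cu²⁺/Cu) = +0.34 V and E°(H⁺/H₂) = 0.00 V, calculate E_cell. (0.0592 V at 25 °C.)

0.45 V

The Cu²⁺/Cu couple is the cathode, so E°_cell = 0.34 V; n = 2.
[H⁺] = 10^(−3.82) = 1.5 × 10^-4 M, and Q = [H⁺]^2 / ([Cu²⁺]·P(H₂)) = 2.14 × 10^-4.
E = E° − (0.0592/2) log Q = 0.34 − (0.0592/2)(-3.669) = 0.449 V.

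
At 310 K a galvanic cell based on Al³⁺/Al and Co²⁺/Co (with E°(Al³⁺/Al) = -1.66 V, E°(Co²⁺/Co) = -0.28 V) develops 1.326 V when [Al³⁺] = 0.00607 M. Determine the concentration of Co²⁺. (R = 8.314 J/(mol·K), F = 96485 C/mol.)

5.8 × 10^-4 M

From the Nernst equation, ln Q = nF(E° − E)/RT = 6×96485×(1.38 − 1.326)/(8.314×310) = 12.129, so Q = 1.85 × 10^5.
With Q = [Al³⁺]^2/[Co²⁺]^3 and the known concentrations, [Co²⁺]^3 in the denominator gives [Co²⁺] = 5.8 × 10^-4 M.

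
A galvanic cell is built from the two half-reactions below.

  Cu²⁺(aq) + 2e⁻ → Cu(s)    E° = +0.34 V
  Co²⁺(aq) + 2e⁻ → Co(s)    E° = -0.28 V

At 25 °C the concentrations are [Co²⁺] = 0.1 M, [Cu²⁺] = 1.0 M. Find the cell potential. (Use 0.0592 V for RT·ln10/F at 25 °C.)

0.650 V

The Cu²⁺/Cu couple has the higher reduction potential and acts as the cathode, so E°_cell = +0.34 − (-0.28) = 0.62 V.
Balancing electrons gives n = 2; the reaction quotient is Q = [Co²⁺]/[Cu²⁺] = 0.100.
At 25 °C, E = E° − (0.0592/n) log Q = 0.62 − (0.0592/2)(-1.000) = 0.620 + 0.030 = 0.650 V.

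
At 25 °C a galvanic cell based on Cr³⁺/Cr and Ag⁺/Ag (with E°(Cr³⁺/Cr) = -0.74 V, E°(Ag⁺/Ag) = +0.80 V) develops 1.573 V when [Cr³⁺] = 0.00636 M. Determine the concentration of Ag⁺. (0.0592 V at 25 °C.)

From the Nernst equation, log Q = n(E° − E)/0.0592 = 3(1.54 − 1.573)/0.0592 = -1.672, so Q = 0.0213.
With Q = [Cr³⁺]/[Ag⁺]^3 and the known concentrations, [Ag⁺]^3 in the denominator gives [Ag⁺] = 0.67 M.

0.67 M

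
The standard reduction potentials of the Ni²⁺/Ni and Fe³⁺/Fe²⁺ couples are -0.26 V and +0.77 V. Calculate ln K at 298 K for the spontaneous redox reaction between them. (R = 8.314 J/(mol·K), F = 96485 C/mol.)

E°_cell = +0.77 − (-0.26) = 1.03 V, with n = 2 electrons transferred.
At equilibrium E = 0, so the Nernst equation gives ln K = nFE°/RT = (2)(96485)(1.03)/((8.314)(298)) = 80.22.

ln K = 80.2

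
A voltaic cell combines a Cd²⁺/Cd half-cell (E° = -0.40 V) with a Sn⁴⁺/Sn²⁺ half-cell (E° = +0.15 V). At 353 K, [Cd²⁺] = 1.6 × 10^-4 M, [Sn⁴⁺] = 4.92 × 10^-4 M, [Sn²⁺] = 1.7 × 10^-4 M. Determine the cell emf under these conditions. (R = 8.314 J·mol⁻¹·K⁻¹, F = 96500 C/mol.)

The Sn⁴⁺/Sn²⁺ couple has the higher reduction potential and acts as the cathode, so E°_cell = +0.15 − (-0.40) = 0.55 V.
Balancing electrons gives n = 2; the reaction quotient is Q = [Cd²⁺]·[Sn²⁺]/[Sn⁴⁺] = 5.53 × 10^-5.
E = E° − (RT/nF) ln Q = 0.55 − (8.314×353)/(2×96500) × (-9.803) = 0.550 + 0.149 = 0.699 V.

0.699 V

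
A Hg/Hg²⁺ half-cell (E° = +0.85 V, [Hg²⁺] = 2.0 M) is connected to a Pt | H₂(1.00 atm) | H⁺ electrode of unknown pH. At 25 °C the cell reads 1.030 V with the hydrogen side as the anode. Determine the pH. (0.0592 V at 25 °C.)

E°_cell = 0.85 V and n = 2.
log Q = n(E° − E)/0.0592 = 2×(0.85 − 1.030)/0.0592 = -6.081.
With Q = [H⁺]^2 / ([Hg²⁺]·P(H₂)), solving for [H⁺] gives log[H⁺] = -2.890, so pH = 2.89.

pH = 2.89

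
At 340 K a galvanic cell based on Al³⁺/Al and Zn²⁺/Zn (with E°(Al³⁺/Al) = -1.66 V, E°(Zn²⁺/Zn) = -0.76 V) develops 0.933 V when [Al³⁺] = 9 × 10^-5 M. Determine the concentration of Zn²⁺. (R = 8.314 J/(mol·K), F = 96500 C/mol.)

From the Nernst equation, ln Q = nF(E° − E)/RT = 6×96500×(0.90 − 0.933)/(8.314×340) = -6.759, so Q = 0.00116.
With Q = [Al³⁺]^2/[Zn²⁺]^3 and the known concentrations, [Zn²⁺]^3 in the denominator gives [Zn²⁺] = 0.019 M.

0.019 M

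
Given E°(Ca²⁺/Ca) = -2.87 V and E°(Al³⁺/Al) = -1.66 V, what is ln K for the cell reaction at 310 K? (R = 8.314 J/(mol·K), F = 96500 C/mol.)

E°_cell = -1.66 − (-2.87) = 1.21 V, with n = 6 electrons transferred.
At equilibrium E = 0, so the Nernst equation gives ln K = nFE°/RT = (6)(96500)(1.21)/((8.314)(310)) = 271.83.

ln K = 271.8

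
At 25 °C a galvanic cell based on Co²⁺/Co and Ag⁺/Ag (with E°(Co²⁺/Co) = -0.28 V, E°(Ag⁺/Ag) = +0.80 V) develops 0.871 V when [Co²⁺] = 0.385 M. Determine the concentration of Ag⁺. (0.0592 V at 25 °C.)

From the Nernst equation, log Q = n(E° − E)/0.0592 = 2(1.08 − 0.871)/0.0592 = 7.061, so Q = 1.15 × 10^7.
With Q = [Co²⁺]/[Ag⁺]^2 and the known concentrations, [Ag⁺]^2 in the denominator gives [Ag⁺] = 1.8 × 10^-4 M.

1.8 × 10^-4 M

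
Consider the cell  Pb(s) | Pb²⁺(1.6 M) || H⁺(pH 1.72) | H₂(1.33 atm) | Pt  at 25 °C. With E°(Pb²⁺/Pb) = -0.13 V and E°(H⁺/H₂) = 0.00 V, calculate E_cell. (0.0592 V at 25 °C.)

The hydrogen couple is the cathode, so E°_cell = 0.13 V; n = 2.
[H⁺] = 10^(−1.72) = 0.019 M, and Q = [Pb²⁺]·P(H₂) / [H⁺]^2 = 5860.
E = E° − (0.0592/2) log Q = 0.13 − (0.0592/2)(3.768) = 0.018 V.

0.018 V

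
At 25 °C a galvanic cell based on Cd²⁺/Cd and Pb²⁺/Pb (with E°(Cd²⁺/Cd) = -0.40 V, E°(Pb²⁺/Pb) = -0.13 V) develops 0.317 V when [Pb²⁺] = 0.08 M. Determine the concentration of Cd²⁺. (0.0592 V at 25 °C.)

From the Nernst equation, log Q = n(E° − E)/0.0592 = 2(0.27 − 0.317)/0.0592 = -1.588, so Q = 0.0258.
With Q = [Cd²⁺]/[Pb²⁺] and the known concentrations, [Cd²⁺] in the numerator gives [Cd²⁺] = 0.0021 M.

0.0021 M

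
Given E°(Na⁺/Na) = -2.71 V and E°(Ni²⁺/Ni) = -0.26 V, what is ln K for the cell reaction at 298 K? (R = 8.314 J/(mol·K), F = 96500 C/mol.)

E°_cell = -0.26 − (-2.71) = 2.45 V, with n = 2 electrons transferred.
At equilibrium E = 0, so the Nernst equation gives ln K = nFE°/RT = (2)(96500)(2.45)/((8.314)(298)) = 190.85.

ln K = 190.9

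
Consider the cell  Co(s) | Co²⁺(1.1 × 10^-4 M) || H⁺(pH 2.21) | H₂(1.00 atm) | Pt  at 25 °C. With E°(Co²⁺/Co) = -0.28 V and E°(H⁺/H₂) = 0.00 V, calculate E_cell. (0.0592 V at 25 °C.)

The hydrogen couple is the cathode, so E°_cell = 0.28 V; n = 2.
[H⁺] = 10^(−2.21) = 0.0062 M, and Q = [Co²⁺]·P(H₂) / [H⁺]^2 = 2.89.
E = E° − (0.0592/2) log Q = 0.28 − (0.0592/2)(0.461) = 0.266 V.

0.27 V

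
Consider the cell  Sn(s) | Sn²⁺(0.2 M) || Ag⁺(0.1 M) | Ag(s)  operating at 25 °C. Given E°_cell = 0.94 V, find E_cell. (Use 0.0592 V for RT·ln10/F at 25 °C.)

Balancing electrons gives n = 2; the reaction quotient is Q = [Sn²⁺]/[Ag⁺]^2 = 20.0.
At 25 °C, E = E° − (0.0592/n) log Q = 0.94 − (0.0592/2)(1.301) = 0.940 − 0.039 = 0.901 V.

0.901 V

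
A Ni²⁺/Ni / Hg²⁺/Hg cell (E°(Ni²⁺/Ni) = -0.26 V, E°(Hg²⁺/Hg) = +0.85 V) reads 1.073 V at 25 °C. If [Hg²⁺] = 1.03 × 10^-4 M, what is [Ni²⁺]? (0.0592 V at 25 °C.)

From the Nernst equation, log Q = n(E° − E)/0.0592 = 2(1.11 − 1.073)/0.0592 = 1.250, so Q = 17.8.
With Q = [Ni²⁺]/[Hg²⁺] and the known concentrations, [Ni²⁺] in the numerator gives [Ni²⁺] = 0.0018 M.

0.0018 M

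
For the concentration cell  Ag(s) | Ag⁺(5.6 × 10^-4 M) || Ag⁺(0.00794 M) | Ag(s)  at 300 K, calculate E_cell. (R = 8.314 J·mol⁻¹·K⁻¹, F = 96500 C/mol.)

Both half-cells are Ag⁺/Ag, so E°_cell = 0. The concentrated side is the cathode; the cell reaction moves Ag⁺ from high to low concentration with n = 1.
Q = [Ag⁺]_dilute/[Ag⁺]_conc = 5.6 × 10^-4/0.00794 = 0.0705.
E = 0 − (RT/nF) ln Q = −((8.314×300)/(1×96500))(-2.652) = 0.0685 V.

0.069 V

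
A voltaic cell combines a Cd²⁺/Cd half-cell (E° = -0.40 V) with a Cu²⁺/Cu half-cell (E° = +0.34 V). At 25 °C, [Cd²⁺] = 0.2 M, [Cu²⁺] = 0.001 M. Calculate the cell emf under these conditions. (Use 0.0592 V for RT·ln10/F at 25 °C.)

The Cu²⁺/Cu couple has the higher reduction potential and acts as the cathode, so E°_cell = +0.34 − (-0.40) = 0.74 V.
Balancing electrons gives n = 2; the reaction quotient is Q = [Cd²⁺]/[Cu²⁺] = 200.
At 25 °C, E = E° − (0.0592/n) log Q = 0.74 − (0.0592/2)(2.301) = 0.740 − 0.068 = 0.672 V.

0.672 V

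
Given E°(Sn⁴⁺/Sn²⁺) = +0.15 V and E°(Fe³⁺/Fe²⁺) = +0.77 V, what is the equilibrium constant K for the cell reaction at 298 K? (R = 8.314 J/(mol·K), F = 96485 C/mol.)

E°_cell = +0.77 − (+0.15) = 0.62 V, with n = 2 electrons transferred.
At equilibrium E = 0, so the Nernst equation gives ln K = nFE°/RT = (2)(96485)(0.62)/((8.314)(298)) = 48.29.
K = e^48.29 = 9.4 × 10^20.

9.4 × 10^20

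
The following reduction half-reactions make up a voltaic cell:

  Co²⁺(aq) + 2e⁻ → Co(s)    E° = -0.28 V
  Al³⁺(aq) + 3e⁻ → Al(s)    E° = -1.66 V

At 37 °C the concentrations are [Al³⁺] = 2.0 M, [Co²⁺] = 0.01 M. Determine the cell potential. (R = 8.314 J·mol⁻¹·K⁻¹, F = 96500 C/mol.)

1.31 V

The Co²⁺/Co couple has the higher reduction potential and acts as the cathode, so E°_cell = -0.28 − (-1.66) = 1.38 V.
Balancing electrons gives n = 6; the reaction quotient is Q = [Al³⁺]^2/[Co²⁺]^3 = 4 × 10^6.
E = E° − (RT/nF) ln Q = 1.38 − (8.314×310)/(6×96500) × (15.202) = 1.380 − 0.068 = 1.312 V.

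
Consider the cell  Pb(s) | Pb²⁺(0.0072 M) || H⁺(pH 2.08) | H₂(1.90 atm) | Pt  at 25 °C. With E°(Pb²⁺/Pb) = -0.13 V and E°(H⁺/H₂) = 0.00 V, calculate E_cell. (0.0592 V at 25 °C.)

The hydrogen couple is the cathode, so E°_cell = 0.13 V; n = 2.
[H⁺] = 10^(−2.08) = 0.0083 M, and Q = [Pb²⁺]·P(H₂) / [H⁺]^2 = 198.
E = E° − (0.0592/2) log Q = 0.13 − (0.0592/2)(2.296) = 0.062 V.

0.062 V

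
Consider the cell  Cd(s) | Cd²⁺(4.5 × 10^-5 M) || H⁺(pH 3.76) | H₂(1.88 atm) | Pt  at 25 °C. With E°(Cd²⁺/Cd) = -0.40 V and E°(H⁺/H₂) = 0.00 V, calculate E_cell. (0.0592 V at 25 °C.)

The hydrogen couple is the cathode, so E°_cell = 0.40 V; n = 2.
[H⁺] = 10^(−3.76) = 1.7 × 10^-4 M, and Q = [Cd²⁺]·P(H₂) / [H⁺]^2 = 2800.
E = E° − (0.0592/2) log Q = 0.40 − (0.0592/2)(3.447) = 0.298 V.

0.30 V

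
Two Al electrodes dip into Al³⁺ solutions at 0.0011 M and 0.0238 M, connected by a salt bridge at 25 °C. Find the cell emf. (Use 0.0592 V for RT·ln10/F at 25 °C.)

0.026 V

Both half-cells are Al³⁺/Al, so E°_cell = 0. The concentrated side is the cathode; the cell reaction moves Al³⁺ from high to low concentration with n = 3.
Q = [Al³⁺]_dilute/[Al³⁺]_conc = 0.0011/0.0238 = 0.0462.
E = 0 − (0.0592/3) log Q = −(0.0592/3)(-1.335) = 0.0263 V.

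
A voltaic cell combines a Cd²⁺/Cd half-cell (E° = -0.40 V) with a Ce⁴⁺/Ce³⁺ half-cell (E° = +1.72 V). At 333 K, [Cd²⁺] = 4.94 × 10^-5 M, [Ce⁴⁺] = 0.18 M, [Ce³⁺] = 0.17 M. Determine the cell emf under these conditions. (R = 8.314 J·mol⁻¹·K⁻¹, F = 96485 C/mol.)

The Ce⁴⁺/Ce³⁺ couple has the higher reduction potential and acts as the cathode, so E°_cell = +1.72 − (-0.40) = 2.12 V.
Balancing electrons gives n = 2; the reaction quotient is Q = [Cd²⁺]·[Ce³⁺]^2/[Ce⁴⁺]^2 = 4.41 × 10^-5.
E = E° − (RT/nF) ln Q = 2.12 − (8.314×333)/(2×96485) × (-10.030) = 2.120 + 0.144 = 2.264 V.

2.26 V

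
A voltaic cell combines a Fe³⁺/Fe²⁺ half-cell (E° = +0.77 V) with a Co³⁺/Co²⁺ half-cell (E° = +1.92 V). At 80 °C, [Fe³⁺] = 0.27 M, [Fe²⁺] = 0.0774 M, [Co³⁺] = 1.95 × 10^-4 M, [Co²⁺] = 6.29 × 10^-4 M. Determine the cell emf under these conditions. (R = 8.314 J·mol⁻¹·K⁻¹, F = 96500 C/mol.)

1.08 V

The Co³⁺/Co²⁺ couple has the higher reduction potential and acts as the cathode, so E°_cell = +1.92 − (+0.77) = 1.15 V.
Balancing electrons gives n = 1; the reaction quotient is Q = [Fe³⁺]·[Co²⁺]/([Fe²⁺]·[Co³⁺]) = 11.3.
E = E° − (RT/nF) ln Q = 1.15 − (8.314×353)/(1×96500) × (2.421) = 1.150 − 0.074 = 1.076 V.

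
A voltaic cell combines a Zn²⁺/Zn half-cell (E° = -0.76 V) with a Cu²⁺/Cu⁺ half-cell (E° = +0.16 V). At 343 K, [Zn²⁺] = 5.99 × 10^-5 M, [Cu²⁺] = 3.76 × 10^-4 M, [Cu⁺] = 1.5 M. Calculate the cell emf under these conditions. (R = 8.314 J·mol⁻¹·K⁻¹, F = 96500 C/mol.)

0.819 V

The Cu²⁺/Cu⁺ couple has the higher reduction potential and acts as the cathode, so E°_cell = +0.16 − (-0.76) = 0.92 V.
Balancing electrons gives n = 2; the reaction quotient is Q = [Zn²⁺]·[Cu⁺]^2/[Cu²⁺]^2 = 953.
E = E° − (RT/nF) ln Q = 0.92 − (8.314×343)/(2×96500) × (6.860) = 0.920 − 0.101 = 0.819 V.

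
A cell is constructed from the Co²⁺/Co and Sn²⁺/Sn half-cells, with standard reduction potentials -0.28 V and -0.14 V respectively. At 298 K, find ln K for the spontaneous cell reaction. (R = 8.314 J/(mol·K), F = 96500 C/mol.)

ln K = 10.9

E°_cell = -0.14 − (-0.28) = 0.14 V, with n = 2 electrons transferred.
At equilibrium E = 0, so the Nernst equation gives ln K = nFE°/RT = (2)(96500)(0.14)/((8.314)(298)) = 10.91.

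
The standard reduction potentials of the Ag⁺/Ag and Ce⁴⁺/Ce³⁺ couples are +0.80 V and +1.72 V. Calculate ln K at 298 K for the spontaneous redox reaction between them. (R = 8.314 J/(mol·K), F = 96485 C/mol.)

E°_cell = +1.72 − (+0.80) = 0.92 V, with n = 1 electron transferred.
At equilibrium E = 0, so the Nernst equation gives ln K = nFE°/RT = (1)(96485)(0.92)/((8.314)(298)) = 35.83.

ln K = 35.8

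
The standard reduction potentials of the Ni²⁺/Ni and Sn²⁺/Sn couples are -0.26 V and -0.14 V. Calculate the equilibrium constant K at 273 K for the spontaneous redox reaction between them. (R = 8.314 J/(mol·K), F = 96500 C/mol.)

2.7 × 10^4

E°_cell = -0.14 − (-0.26) = 0.12 V, with n = 2 electrons transferred.
At equilibrium E = 0, so the Nernst equation gives ln K = nFE°/RT = (2)(96500)(0.12)/((8.314)(273)) = 10.20.
K = e^10.20 = 2.7 × 10^4.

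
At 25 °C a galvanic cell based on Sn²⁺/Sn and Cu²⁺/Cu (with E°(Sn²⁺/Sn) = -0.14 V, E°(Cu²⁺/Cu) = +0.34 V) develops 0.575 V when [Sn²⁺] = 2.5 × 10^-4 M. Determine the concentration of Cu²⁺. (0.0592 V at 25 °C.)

0.4 M

From the Nernst equation, log Q = n(E° − E)/0.0592 = 2(0.48 − 0.575)/0.0592 = -3.209, so Q = 6.17 × 10^-4.
With Q = [Sn²⁺]/[Cu²⁺] and the known concentrations, [Cu²⁺] in the denominator gives [Cu²⁺] = 0.4 M.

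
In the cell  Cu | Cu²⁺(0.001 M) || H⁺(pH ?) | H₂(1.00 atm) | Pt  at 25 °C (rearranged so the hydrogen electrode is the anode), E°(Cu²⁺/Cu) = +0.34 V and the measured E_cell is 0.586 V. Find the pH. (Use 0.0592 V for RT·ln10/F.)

pH = 5.66

E°_cell = 0.34 V and n = 2.
log Q = n(E° − E)/0.0592 = 2×(0.34 − 0.586)/0.0592 = -8.311.
With Q = [H⁺]^2 / ([Cu²⁺]·P(H₂)), solving for [H⁺] gives log[H⁺] = -5.655, so pH = 5.66.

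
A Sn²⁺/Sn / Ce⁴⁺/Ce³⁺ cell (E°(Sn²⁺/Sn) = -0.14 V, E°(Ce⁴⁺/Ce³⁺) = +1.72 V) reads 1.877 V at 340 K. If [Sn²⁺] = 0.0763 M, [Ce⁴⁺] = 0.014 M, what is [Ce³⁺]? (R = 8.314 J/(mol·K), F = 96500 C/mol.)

0.028 M

From the Nernst equation, ln Q = nF(E° − E)/RT = 2×96500×(1.86 − 1.877)/(8.314×340) = -1.161, so Q = 0.313.
With Q = [Sn²⁺]·[Ce³⁺]^2/[Ce⁴⁺]^2 and the known concentrations, [Ce³⁺]^2 in the numerator gives [Ce³⁺] = 0.028 M.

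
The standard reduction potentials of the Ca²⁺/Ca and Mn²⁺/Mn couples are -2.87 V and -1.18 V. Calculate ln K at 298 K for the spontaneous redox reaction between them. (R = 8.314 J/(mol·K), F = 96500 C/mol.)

ln K = 131.6

E°_cell = -1.18 − (-2.87) = 1.69 V, with n = 2 electrons transferred.
At equilibrium E = 0, so the Nernst equation gives ln K = nFE°/RT = (2)(96500)(1.69)/((8.314)(298)) = 131.65.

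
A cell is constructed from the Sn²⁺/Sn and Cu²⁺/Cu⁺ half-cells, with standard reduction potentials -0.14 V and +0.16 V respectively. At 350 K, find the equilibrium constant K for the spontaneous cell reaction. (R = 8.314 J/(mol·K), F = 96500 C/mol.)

4.4 × 10^8

E°_cell = +0.16 − (-0.14) = 0.30 V, with n = 2 electrons transferred.
At equilibrium E = 0, so the Nernst equation gives ln K = nFE°/RT = (2)(96500)(0.30)/((8.314)(350)) = 19.90.
K = e^19.90 = 4.4 × 10^8.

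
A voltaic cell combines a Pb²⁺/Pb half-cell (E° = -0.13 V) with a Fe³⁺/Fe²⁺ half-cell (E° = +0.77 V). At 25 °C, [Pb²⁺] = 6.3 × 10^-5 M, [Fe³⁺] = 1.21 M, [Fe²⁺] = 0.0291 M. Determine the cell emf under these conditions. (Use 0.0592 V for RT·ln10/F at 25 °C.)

The Fe³⁺/Fe²⁺ couple has the higher reduction potential and acts as the cathode, so E°_cell = +0.77 − (-0.13) = 0.90 V.
Balancing electrons gives n = 2; the reaction quotient is Q = [Pb²⁺]·[Fe²⁺]^2/[Fe³⁺]^2 = 3.64 × 10^-8.
At 25 °C, E = E° − (0.0592/n) log Q = 0.90 − (0.0592/2)(-7.438) = 0.900 + 0.220 = 1.120 V.

1.12 V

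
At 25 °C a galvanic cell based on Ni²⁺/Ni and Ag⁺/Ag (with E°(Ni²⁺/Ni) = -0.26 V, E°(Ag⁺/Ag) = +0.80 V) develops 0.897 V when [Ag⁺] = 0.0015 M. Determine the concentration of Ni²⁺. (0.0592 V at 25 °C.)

0.72 M

From the Nernst equation, log Q = n(E° − E)/0.0592 = 2(1.06 − 0.897)/0.0592 = 5.507, so Q = 3.21 × 10^5.
With Q = [Ni²⁺]/[Ag⁺]^2 and the known concentrations, [Ni²⁺] in the numerator gives [Ni²⁺] = 0.72 M.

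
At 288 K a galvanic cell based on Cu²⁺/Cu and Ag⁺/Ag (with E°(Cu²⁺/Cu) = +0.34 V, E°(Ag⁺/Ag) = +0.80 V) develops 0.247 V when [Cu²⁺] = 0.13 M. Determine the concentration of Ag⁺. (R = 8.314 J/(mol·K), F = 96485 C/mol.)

From the Nernst equation, ln Q = nF(E° − E)/RT = 2×96485×(0.46 − 0.247)/(8.314×288) = 17.166, so Q = 2.85 × 10^7.
With Q = [Cu²⁺]/[Ag⁺]^2 and the known concentrations, [Ag⁺]^2 in the denominator gives [Ag⁺] = 6.8 × 10^-5 M.

6.8 × 10^-5 M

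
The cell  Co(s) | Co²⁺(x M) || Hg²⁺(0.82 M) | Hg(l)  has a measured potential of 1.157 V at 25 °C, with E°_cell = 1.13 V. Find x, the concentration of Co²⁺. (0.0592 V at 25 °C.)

From the Nernst equation, log Q = n(E° − E)/0.0592 = 2(1.13 − 1.157)/0.0592 = -0.912, so Q = 0.122.
With Q = [Co²⁺]/[Hg²⁺] and the known concentrations, [Co²⁺] in the numerator gives [Co²⁺] = 0.1 M.

0.1 M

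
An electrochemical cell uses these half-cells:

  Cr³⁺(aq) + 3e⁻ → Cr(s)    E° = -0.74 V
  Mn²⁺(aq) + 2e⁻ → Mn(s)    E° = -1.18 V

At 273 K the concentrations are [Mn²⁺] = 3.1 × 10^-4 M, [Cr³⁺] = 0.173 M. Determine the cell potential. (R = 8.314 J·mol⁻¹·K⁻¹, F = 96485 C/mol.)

0.521 V

The Cr³⁺/Cr couple has the higher reduction potential and acts as the cathode, so E°_cell = -0.74 − (-1.18) = 0.44 V.
Balancing electrons gives n = 6; the reaction quotient is Q = [Mn²⁺]^3/[Cr³⁺]^2 = 9.95 × 10^-10.
E = E° − (RT/nF) ln Q = 0.44 − (8.314×273)/(6×96485) × (-20.728) = 0.440 + 0.081 = 0.521 V.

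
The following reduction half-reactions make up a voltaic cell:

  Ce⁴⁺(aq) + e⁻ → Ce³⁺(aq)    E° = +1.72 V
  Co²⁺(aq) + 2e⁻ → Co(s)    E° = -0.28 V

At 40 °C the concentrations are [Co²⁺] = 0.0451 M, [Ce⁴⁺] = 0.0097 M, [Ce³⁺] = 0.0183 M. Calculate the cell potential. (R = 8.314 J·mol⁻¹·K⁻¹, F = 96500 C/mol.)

The Ce⁴⁺/Ce³⁺ couple has the higher reduction potential and acts as the cathode, so E°_cell = +1.72 − (-0.28) = 2.00 V.
Balancing electrons gives n = 2; the reaction quotient is Q = [Co²⁺]·[Ce³⁺]^2/[Ce⁴⁺]^2 = 0.161.
E = E° − (RT/nF) ln Q = 2.00 − (8.314×313)/(2×96500) × (-1.829) = 2.000 + 0.025 = 2.025 V.

2.02 V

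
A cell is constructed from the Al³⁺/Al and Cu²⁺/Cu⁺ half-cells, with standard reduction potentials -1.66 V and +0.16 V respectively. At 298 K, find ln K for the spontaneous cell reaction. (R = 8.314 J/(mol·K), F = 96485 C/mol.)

E°_cell = +0.16 − (-1.66) = 1.82 V, with n = 3 electrons transferred.
At equilibrium E = 0, so the Nernst equation gives ln K = nFE°/RT = (3)(96485)(1.82)/((8.314)(298)) = 212.63.

ln K = 212.6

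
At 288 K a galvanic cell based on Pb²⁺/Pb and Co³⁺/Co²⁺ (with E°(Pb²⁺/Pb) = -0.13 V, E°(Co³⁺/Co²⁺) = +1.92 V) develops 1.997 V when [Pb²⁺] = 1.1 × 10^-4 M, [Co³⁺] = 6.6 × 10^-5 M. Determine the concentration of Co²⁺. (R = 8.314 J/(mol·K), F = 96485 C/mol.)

From the Nernst equation, ln Q = nF(E° − E)/RT = 2×96485×(2.05 − 1.997)/(8.314×288) = 4.271, so Q = 71.6.
With Q = [Pb²⁺]·[Co²⁺]^2/[Co³⁺]^2 and the known concentrations, [Co²⁺]^2 in the numerator gives [Co²⁺] = 0.053 M.

0.053 M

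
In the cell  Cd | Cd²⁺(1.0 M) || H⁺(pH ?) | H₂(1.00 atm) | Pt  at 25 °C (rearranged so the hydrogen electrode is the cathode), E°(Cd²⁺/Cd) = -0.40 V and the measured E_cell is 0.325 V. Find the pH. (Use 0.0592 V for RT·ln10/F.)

E°_cell = 0.40 V and n = 2.
log Q = n(E° − E)/0.0592 = 2×(0.40 − 0.325)/0.0592 = 2.534.
With Q = [Cd²⁺]·P(H₂) / [H⁺]^2, solving for [H⁺] gives log[H⁺] = -1.267, so pH = 1.27.

pH = 1.27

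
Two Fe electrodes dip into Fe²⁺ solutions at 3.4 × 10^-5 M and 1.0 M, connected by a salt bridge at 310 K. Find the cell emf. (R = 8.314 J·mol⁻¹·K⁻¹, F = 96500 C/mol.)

Both half-cells are Fe²⁺/Fe, so E°_cell = 0. The concentrated side is the cathode; the cell reaction moves Fe²⁺ from high to low concentration with n = 2.
Q = [Fe²⁺]_dilute/[Fe²⁺]_conc = 3.4 × 10^-5/1.0 = 3.4 × 10^-5.
E = 0 − (RT/nF) ln Q = −((8.314×310)/(2×96500))(-10.289) = 0.1374 V.

0.14 V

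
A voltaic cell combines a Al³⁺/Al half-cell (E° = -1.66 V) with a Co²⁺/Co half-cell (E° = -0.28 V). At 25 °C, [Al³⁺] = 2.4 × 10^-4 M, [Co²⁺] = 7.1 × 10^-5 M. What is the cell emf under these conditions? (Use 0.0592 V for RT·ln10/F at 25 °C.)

The Co²⁺/Co couple has the higher reduction potential and acts as the cathode, so E°_cell = -0.28 − (-1.66) = 1.38 V.
Balancing electrons gives n = 6; the reaction quotient is Q = [Al³⁺]^2/[Co²⁺]^3 = 1.61 × 10^5.
At 25 °C, E = E° − (0.0592/n) log Q = 1.38 − (0.0592/6)(5.207) = 1.380 − 0.051 = 1.329 V.

1.33 V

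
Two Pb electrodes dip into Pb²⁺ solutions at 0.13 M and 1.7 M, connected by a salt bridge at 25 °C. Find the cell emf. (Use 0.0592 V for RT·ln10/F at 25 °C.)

Both half-cells are Pb²⁺/Pb, so E°_cell = 0. The concentrated side is the cathode; the cell reaction moves Pb²⁺ from high to low concentration with n = 2.
Q = [Pb²⁺]_dilute/[Pb²⁺]_conc = 0.13/1.7 = 0.0765.
E = 0 − (0.0592/2) log Q = −(0.0592/2)(-1.117) = 0.0331 V.

0.033 V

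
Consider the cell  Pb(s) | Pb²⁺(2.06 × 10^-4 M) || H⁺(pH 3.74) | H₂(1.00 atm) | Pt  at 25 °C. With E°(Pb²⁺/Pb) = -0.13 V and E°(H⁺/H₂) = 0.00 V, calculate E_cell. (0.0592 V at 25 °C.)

0.018 V

The hydrogen couple is the cathode, so E°_cell = 0.13 V; n = 2.
[H⁺] = 10^(−3.74) = 1.8 × 10^-4 M, and Q = [Pb²⁺]·P(H₂) / [H⁺]^2 = 6220.
E = E° − (0.0592/2) log Q = 0.13 − (0.0592/2)(3.794) = 0.018 V.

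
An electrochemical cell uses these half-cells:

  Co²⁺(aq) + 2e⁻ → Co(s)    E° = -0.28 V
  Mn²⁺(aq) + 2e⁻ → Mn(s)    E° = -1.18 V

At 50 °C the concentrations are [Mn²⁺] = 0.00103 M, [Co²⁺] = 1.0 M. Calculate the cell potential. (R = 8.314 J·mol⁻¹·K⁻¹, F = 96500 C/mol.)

The Co²⁺/Co couple has the higher reduction potential and acts as the cathode, so E°_cell = -0.28 − (-1.18) = 0.90 V.
Balancing electrons gives n = 2; the reaction quotient is Q = [Mn²⁺]/[Co²⁺] = 0.00103.
E = E° − (RT/nF) ln Q = 0.90 − (8.314×323)/(2×96500) × (-6.878) = 0.900 + 0.096 = 0.996 V.

0.996 V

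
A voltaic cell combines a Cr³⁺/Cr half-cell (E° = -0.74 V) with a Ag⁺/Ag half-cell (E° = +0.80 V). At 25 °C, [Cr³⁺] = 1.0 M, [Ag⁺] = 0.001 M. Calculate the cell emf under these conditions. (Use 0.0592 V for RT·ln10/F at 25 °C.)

1.36 V

The Ag⁺/Ag couple has the higher reduction potential and acts as the cathode, so E°_cell = +0.80 − (-0.74) = 1.54 V.
Balancing electrons gives n = 3; the reaction quotient is Q = [Cr³⁺]/[Ag⁺]^3 = 1 × 10^9.
At 25 °C, E = E° − (0.0592/n) log Q = 1.54 − (0.0592/3)(9.000) = 1.540 − 0.178 = 1.362 V.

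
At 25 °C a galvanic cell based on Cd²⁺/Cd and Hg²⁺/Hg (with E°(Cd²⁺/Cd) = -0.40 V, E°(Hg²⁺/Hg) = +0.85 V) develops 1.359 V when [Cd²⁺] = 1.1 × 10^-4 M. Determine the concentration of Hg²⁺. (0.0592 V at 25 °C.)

0.53 M

From the Nernst equation, log Q = n(E° − E)/0.0592 = 2(1.25 − 1.359)/0.0592 = -3.682, so Q = 2.08 × 10^-4.
With Q = [Cd²⁺]/[Hg²⁺] and the known concentrations, [Hg²⁺] in the denominator gives [Hg²⁺] = 0.53 M.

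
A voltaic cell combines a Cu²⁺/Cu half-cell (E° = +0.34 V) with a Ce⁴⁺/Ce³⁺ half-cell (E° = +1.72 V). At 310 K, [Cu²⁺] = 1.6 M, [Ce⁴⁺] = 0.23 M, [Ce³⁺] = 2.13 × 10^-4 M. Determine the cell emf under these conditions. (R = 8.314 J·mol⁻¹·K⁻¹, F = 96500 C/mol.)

1.56 V

The Ce⁴⁺/Ce³⁺ couple has the higher reduction potential and acts as the cathode, so E°_cell = +1.72 − (+0.34) = 1.38 V.
Balancing electrons gives n = 2; the reaction quotient is Q = [Cu²⁺]·[Ce³⁺]^2/[Ce⁴⁺]^2 = 1.37 × 10^-6.
E = E° − (RT/nF) ln Q = 1.38 − (8.314×310)/(2×96500) × (-13.499) = 1.380 + 0.180 = 1.560 V.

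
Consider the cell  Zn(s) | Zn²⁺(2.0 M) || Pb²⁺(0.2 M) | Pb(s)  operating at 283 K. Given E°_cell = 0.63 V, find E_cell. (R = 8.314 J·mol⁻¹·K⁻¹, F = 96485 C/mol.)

0.602 V

Balancing electrons gives n = 2; the reaction quotient is Q = [Zn²⁺]/[Pb²⁺] = 10.0.
E = E° − (RT/nF) ln Q = 0.63 − (8.314×283)/(2×96485) × (2.303) = 0.630 − 0.028 = 0.602 V.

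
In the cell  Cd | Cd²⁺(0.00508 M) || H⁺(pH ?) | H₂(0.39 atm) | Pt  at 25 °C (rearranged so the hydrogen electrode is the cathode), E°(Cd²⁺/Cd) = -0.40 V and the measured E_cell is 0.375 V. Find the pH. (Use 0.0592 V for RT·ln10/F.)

pH = 1.77

E°_cell = 0.40 V and n = 2.
log Q = n(E° − E)/0.0592 = 2×(0.40 − 0.375)/0.0592 = 0.845.
With Q = [Cd²⁺]·P(H₂) / [H⁺]^2, solving for [H⁺] gives log[H⁺] = -1.774, so pH = 1.77.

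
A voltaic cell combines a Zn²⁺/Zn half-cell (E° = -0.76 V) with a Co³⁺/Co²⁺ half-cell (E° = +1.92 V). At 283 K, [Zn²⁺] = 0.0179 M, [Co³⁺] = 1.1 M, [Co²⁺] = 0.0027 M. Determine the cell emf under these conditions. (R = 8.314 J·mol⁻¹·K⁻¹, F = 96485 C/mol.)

2.88 V

The Co³⁺/Co²⁺ couple has the higher reduction potential and acts as the cathode, so E°_cell = +1.92 − (-0.76) = 2.68 V.
Balancing electrons gives n = 2; the reaction quotient is Q = [Zn²⁺]·[Co²⁺]^2/[Co³⁺]^2 = 1.08 × 10^-7.
E = E° − (RT/nF) ln Q = 2.68 − (8.314×283)/(2×96485) × (-16.043) = 2.680 + 0.196 = 2.876 V.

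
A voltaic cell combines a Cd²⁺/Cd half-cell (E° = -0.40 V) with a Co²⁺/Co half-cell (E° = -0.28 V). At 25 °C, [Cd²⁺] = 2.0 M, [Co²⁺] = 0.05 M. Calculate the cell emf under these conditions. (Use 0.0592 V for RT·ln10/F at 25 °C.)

The Co²⁺/Co couple has the higher reduction potential and acts as the cathode, so E°_cell = -0.28 − (-0.40) = 0.12 V.
Balancing electrons gives n = 2; the reaction quotient is Q = [Cd²⁺]/[Co²⁺] = 40.0.
At 25 °C, E = E° − (0.0592/n) log Q = 0.12 − (0.0592/2)(1.602) = 0.120 − 0.047 = 0.073 V.

0.073 V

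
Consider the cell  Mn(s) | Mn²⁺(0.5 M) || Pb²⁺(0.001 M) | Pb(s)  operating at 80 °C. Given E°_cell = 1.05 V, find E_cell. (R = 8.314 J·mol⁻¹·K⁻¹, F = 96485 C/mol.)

0.955 V

Balancing electrons gives n = 2; the reaction quotient is Q = [Mn²⁺]/[Pb²⁺] = 500.
E = E° − (RT/nF) ln Q = 1.05 − (8.314×353)/(2×96485) × (6.215) = 1.050 − 0.095 = 0.955 V.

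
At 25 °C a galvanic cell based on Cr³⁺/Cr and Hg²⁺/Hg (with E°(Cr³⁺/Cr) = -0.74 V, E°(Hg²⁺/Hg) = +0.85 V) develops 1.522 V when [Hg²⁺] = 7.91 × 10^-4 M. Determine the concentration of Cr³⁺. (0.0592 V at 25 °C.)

0.062 M

From the Nernst equation, log Q = n(E° − E)/0.0592 = 6(1.59 − 1.522)/0.0592 = 6.892, so Q = 7.8 × 10^6.
With Q = [Cr³⁺]^2/[Hg²⁺]^3 and the known concentrations, [Cr³⁺]^2 in the numerator gives [Cr³⁺] = 0.062 M.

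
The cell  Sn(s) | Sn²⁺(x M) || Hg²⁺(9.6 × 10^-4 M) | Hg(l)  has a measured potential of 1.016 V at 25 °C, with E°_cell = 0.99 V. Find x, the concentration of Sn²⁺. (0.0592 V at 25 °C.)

1.3 × 10^-4 M

From the Nernst equation, log Q = n(E° − E)/0.0592 = 2(0.99 − 1.016)/0.0592 = -0.878, so Q = 0.132.
With Q = [Sn²⁺]/[Hg²⁺] and the known concentrations, [Sn²⁺] in the numerator gives [Sn²⁺] = 1.3 × 10^-4 M.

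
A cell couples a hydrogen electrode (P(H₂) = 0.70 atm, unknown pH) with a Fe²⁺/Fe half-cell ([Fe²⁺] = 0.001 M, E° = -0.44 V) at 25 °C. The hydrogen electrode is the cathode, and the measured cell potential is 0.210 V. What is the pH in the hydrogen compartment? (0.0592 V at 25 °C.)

pH = 5.46

E°_cell = 0.44 V and n = 2.
log Q = n(E° − E)/0.0592 = 2×(0.44 − 0.210)/0.0592 = 7.770.
With Q = [Fe²⁺]·P(H₂) / [H⁺]^2, solving for [H⁺] gives log[H⁺] = -5.463, so pH = 5.46.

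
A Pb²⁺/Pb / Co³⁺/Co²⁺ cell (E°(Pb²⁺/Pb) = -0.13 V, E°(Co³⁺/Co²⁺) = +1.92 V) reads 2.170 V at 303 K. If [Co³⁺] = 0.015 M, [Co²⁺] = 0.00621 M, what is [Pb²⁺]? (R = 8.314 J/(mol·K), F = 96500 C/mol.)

5.9 × 10^-4 M

From the Nernst equation, ln Q = nF(E° − E)/RT = 2×96500×(2.05 − 2.170)/(8.314×303) = -9.194, so Q = 1.02 × 10^-4.
With Q = [Pb²⁺]·[Co²⁺]^2/[Co³⁺]^2 and the known concentrations, [Pb²⁺] in the numerator gives [Pb²⁺] = 5.9 × 10^-4 M.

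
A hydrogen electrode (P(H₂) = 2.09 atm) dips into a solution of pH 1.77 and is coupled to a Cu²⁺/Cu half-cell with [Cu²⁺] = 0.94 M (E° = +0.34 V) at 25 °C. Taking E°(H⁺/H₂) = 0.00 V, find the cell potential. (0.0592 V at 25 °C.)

The Cu²⁺/Cu couple is the cathode, so E°_cell = 0.34 V; n = 2.
[H⁺] = 10^(−1.77) = 0.017 M, and Q = [H⁺]^2 / ([Cu²⁺]·P(H₂)) = 1.47 × 10^-4.
E = E° − (0.0592/2) log Q = 0.34 − (0.0592/2)(-3.833) = 0.453 V.

0.45 V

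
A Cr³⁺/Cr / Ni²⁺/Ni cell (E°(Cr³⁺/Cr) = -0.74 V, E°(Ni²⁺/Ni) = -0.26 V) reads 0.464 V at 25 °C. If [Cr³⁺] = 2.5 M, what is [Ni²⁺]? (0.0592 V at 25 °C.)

0.53 M

From the Nernst equation, log Q = n(E° − E)/0.0592 = 6(0.48 − 0.464)/0.0592 = 1.622, so Q = 41.8.
With Q = [Cr³⁺]^2/[Ni²⁺]^3 and the known concentrations, [Ni²⁺]^3 in the denominator gives [Ni²⁺] = 0.53 M.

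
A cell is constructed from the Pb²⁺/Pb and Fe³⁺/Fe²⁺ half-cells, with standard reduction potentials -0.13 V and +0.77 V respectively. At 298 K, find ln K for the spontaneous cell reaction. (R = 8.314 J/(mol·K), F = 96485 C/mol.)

ln K = 70.1

E°_cell = +0.77 − (-0.13) = 0.90 V, with n = 2 electrons transferred.
At equilibrium E = 0, so the Nernst equation gives ln K = nFE°/RT = (2)(96485)(0.90)/((8.314)(298)) = 70.10.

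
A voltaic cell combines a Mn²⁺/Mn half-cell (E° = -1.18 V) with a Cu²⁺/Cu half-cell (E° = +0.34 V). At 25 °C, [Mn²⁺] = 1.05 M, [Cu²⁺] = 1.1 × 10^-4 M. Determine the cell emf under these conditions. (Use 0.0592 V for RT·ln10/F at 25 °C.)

The Cu²⁺/Cu couple has the higher reduction potential and acts as the cathode, so E°_cell = +0.34 − (-1.18) = 1.52 V.
Balancing electrons gives n = 2; the reaction quotient is Q = [Mn²⁺]/[Cu²⁺] = 9550.
At 25 °C, E = E° − (0.0592/n) log Q = 1.52 − (0.0592/2)(3.980) = 1.520 − 0.118 = 1.402 V.

1.40 V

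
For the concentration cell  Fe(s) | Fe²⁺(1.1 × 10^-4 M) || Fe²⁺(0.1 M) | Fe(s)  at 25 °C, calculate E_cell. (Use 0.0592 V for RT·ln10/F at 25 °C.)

Both half-cells are Fe²⁺/Fe, so E°_cell = 0. The concentrated side is the cathode; the cell reaction moves Fe²⁺ from high to low concentration with n = 2.
Q = [Fe²⁺]_dilute/[Fe²⁺]_conc = 1.1 × 10^-4/0.1 = 0.00110.
E = 0 − (0.0592/2) log Q = −(0.0592/2)(-2.959) = 0.0876 V.

0.088 V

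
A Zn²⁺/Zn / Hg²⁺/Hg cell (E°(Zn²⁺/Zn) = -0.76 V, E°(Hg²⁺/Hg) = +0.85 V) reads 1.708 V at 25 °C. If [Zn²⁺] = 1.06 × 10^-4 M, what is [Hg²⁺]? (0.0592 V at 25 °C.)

0.22 M

From the Nernst equation, log Q = n(E° − E)/0.0592 = 2(1.61 − 1.708)/0.0592 = -3.311, so Q = 4.89 × 10^-4.
With Q = [Zn²⁺]/[Hg²⁺] and the known concentrations, [Hg²⁺] in the denominator gives [Hg²⁺] = 0.22 M.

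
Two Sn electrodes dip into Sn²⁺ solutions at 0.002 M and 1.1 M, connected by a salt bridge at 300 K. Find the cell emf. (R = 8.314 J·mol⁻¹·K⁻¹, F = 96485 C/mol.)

0.082 V

Both half-cells are Sn²⁺/Sn, so E°_cell = 0. The concentrated side is the cathode; the cell reaction moves Sn²⁺ from high to low concentration with n = 2.
Q = [Sn²⁺]_dilute/[Sn²⁺]_conc = 0.002/1.1 = 0.00182.
E = 0 − (RT/nF) ln Q = −((8.314×300)/(2×96485))(-6.310) = 0.0816 V.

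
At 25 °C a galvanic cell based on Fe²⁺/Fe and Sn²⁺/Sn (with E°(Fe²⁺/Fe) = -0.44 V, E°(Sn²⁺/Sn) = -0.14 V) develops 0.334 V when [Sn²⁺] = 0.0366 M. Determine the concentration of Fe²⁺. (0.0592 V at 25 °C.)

0.0026 M

From the Nernst equation, log Q = n(E° − E)/0.0592 = 2(0.30 − 0.334)/0.0592 = -1.149, so Q = 0.0710.
With Q = [Fe²⁺]/[Sn²⁺] and the known concentrations, [Fe²⁺] in the numerator gives [Fe²⁺] = 0.0026 M.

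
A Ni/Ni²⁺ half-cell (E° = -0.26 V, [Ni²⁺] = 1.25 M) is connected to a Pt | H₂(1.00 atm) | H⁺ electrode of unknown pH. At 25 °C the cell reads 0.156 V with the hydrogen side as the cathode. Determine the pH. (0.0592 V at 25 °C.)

E°_cell = 0.26 V and n = 2.
log Q = n(E° − E)/0.0592 = 2×(0.26 − 0.156)/0.0592 = 3.514.
With Q = [Ni²⁺]·P(H₂) / [H⁺]^2, solving for [H⁺] gives log[H⁺] = -1.708, so pH = 1.71.

pH = 1.71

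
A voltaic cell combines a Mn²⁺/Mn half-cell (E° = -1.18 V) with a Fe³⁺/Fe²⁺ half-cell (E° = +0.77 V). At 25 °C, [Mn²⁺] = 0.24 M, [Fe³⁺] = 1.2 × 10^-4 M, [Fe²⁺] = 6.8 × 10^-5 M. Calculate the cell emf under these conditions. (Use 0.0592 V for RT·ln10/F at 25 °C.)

1.98 V

The Fe³⁺/Fe²⁺ couple has the higher reduction potential and acts as the cathode, so E°_cell = +0.77 − (-1.18) = 1.95 V.
Balancing electrons gives n = 2; the reaction quotient is Q = [Mn²⁺]·[Fe²⁺]^2/[Fe³⁺]^2 = 0.0771.
At 25 °C, E = E° − (0.0592/n) log Q = 1.95 − (0.0592/2)(-1.113) = 1.950 + 0.033 = 1.983 V.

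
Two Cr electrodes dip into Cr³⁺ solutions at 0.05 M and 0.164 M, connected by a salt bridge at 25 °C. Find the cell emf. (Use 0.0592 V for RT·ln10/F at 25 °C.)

0.010 V

Both half-cells are Cr³⁺/Cr, so E°_cell = 0. The concentrated side is the cathode; the cell reaction moves Cr³⁺ from high to low concentration with n = 3.
Q = [Cr³⁺]_dilute/[Cr³⁺]_conc = 0.05/0.164 = 0.305.
E = 0 − (0.0592/3) log Q = −(0.0592/3)(-0.516) = 0.0102 V.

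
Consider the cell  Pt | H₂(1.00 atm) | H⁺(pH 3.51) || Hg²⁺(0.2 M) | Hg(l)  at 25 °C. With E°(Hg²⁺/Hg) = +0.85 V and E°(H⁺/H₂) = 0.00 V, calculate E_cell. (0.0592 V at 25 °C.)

1.04 V

The Hg²⁺/Hg couple is the cathode, so E°_cell = 0.85 V; n = 2.
[H⁺] = 10^(−3.51) = 3.1 × 10^-4 M, and Q = [H⁺]^2 / ([Hg²⁺]·P(H₂)) = 4.77 × 10^-7.
E = E° − (0.0592/2) log Q = 0.85 − (0.0592/2)(-6.321) = 1.037 V.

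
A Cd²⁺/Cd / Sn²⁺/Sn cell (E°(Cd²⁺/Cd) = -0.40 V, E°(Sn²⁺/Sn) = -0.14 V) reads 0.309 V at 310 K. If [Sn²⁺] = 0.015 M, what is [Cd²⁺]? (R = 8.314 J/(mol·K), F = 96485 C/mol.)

From the Nernst equation, ln Q = nF(E° − E)/RT = 2×96485×(0.26 − 0.309)/(8.314×310) = -3.669, so Q = 0.0255.
With Q = [Cd²⁺]/[Sn²⁺] and the known concentrations, [Cd²⁺] in the numerator gives [Cd²⁺] = 3.8 × 10^-4 M.

3.8 × 10^-4 M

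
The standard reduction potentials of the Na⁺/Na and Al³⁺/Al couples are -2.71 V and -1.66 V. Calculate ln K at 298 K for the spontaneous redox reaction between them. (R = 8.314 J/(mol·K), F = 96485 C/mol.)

E°_cell = -1.66 − (-2.71) = 1.05 V, with n = 3 electrons transferred.
At equilibrium E = 0, so the Nernst equation gives ln K = nFE°/RT = (3)(96485)(1.05)/((8.314)(298)) = 122.67.

ln K = 122.7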